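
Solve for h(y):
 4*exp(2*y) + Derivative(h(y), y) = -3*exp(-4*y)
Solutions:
 h(y) = C1 - 2*exp(2*y) + 3*exp(-4*y)/4


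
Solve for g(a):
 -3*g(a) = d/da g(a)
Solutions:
 g(a) = C1*exp(-3*a)


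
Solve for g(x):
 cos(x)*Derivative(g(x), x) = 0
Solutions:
 g(x) = C1


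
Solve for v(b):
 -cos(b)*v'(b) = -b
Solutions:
 v(b) = C1 + Integral(b/cos(b), b)


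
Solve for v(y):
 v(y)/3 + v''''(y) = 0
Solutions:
 v(y) = (C1*sin(sqrt(2)*3^(3/4)*y/6) + C2*cos(sqrt(2)*3^(3/4)*y/6))*exp(-sqrt(2)*3^(3/4)*y/6) + (C3*sin(sqrt(2)*3^(3/4)*y/6) + C4*cos(sqrt(2)*3^(3/4)*y/6))*exp(sqrt(2)*3^(3/4)*y/6)


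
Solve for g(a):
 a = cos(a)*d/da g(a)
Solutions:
 g(a) = C1 + Integral(a/cos(a), a)


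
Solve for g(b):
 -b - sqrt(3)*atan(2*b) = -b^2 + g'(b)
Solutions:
 g(b) = C1 + b^3/3 - b^2/2 - sqrt(3)*(b*atan(2*b) - log(4*b^2 + 1)/4)


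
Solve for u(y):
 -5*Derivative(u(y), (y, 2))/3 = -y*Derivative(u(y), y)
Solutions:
 u(y) = C1 + C2*erfi(sqrt(30)*y/10)


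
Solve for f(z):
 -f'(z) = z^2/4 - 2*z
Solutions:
 f(z) = C1 - z^3/12 + z^2


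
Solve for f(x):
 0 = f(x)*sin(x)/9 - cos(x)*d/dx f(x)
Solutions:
 f(x) = C1/cos(x)^(1/9)


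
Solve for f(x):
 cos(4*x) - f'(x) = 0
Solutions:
 f(x) = C1 + sin(4*x)/4


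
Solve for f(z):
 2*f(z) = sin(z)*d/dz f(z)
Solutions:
 f(z) = C1*(cos(z) - 1)/(cos(z) + 1)


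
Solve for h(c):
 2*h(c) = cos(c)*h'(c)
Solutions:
 h(c) = C1*(sin(c) + 1)/(sin(c) - 1)


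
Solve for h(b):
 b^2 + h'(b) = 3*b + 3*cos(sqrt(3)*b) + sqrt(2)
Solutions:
 h(b) = C1 - b^3/3 + 3*b^2/2 + sqrt(2)*b + sqrt(3)*sin(sqrt(3)*b)


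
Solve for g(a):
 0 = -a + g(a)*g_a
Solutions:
 g(a) = -sqrt(C1 + a^2)
 g(a) = sqrt(C1 + a^2)


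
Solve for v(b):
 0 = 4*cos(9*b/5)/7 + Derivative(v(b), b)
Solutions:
 v(b) = C1 - 20*sin(9*b/5)/63


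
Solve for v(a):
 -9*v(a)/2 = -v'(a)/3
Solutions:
 v(a) = C1*exp(27*a/2)


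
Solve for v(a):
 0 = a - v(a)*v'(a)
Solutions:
 v(a) = -sqrt(C1 + a^2)
 v(a) = sqrt(C1 + a^2)


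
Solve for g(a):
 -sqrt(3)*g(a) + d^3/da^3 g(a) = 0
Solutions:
 g(a) = C3*exp(3^(1/6)*a) + (C1*sin(3^(2/3)*a/2) + C2*cos(3^(2/3)*a/2))*exp(-3^(1/6)*a/2)


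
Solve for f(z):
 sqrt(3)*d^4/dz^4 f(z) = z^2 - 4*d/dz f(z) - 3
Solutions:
 f(z) = C1 + C4*exp(-2^(2/3)*3^(5/6)*z/3) + z^3/12 - 3*z/4 + (C2*sin(2^(2/3)*3^(1/3)*z/2) + C3*cos(2^(2/3)*3^(1/3)*z/2))*exp(2^(2/3)*3^(5/6)*z/6)


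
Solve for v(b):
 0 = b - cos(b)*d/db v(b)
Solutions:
 v(b) = C1 + Integral(b/cos(b), b)


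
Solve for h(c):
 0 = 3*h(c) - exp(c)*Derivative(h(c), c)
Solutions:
 h(c) = C1*exp(-3*exp(-c))


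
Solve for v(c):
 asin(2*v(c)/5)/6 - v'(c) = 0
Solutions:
 Integral(1/asin(2*_y/5), (_y, v(c))) = C1 + c/6


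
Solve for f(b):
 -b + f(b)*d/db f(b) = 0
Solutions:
 f(b) = -sqrt(C1 + b^2)
 f(b) = sqrt(C1 + b^2)


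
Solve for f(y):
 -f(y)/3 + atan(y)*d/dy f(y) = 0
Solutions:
 f(y) = C1*exp(Integral(1/atan(y), y)/3)


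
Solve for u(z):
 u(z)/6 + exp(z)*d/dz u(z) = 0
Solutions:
 u(z) = C1*exp(exp(-z)/6)


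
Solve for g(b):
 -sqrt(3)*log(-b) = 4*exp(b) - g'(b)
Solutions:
 g(b) = C1 + sqrt(3)*b*log(-b) - sqrt(3)*b + 4*exp(b)


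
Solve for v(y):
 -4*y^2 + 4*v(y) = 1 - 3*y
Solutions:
 v(y) = y^2 - 3*y/4 + 1/4


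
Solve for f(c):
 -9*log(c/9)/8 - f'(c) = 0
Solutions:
 f(c) = C1 - 9*c*log(c)/8 + 9*c/8 + 9*c*log(3)/4


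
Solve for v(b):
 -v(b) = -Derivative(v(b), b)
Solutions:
 v(b) = C1*exp(b)


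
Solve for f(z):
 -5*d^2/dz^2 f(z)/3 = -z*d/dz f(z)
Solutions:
 f(z) = C1 + C2*erfi(sqrt(30)*z/10)


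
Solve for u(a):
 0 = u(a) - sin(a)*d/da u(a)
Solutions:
 u(a) = C1*sqrt(cos(a) - 1)/sqrt(cos(a) + 1)


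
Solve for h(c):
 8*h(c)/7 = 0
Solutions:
 h(c) = 0


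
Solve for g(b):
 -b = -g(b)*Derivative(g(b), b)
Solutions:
 g(b) = -sqrt(C1 + b^2)
 g(b) = sqrt(C1 + b^2)


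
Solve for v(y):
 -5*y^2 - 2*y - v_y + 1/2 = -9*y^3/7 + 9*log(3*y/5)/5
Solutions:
 v(y) = C1 + 9*y^4/28 - 5*y^3/3 - y^2 - 9*y*log(y)/5 - 9*y*log(3)/5 + 23*y/10 + 9*y*log(5)/5


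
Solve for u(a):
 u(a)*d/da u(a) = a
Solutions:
 u(a) = -sqrt(C1 + a^2)
 u(a) = sqrt(C1 + a^2)


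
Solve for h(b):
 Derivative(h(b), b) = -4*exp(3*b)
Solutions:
 h(b) = C1 - 4*exp(3*b)/3


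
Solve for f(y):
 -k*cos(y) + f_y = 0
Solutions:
 f(y) = C1 + k*sin(y)


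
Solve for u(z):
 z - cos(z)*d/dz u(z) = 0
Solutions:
 u(z) = C1 + Integral(z/cos(z), z)


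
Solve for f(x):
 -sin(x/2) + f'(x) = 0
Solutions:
 f(x) = C1 - 2*cos(x/2)


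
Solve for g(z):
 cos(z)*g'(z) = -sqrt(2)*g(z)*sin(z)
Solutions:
 g(z) = C1*cos(z)^(sqrt(2))


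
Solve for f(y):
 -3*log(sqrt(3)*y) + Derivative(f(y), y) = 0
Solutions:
 f(y) = C1 + 3*y*log(y) - 3*y + 3*y*log(3)/2


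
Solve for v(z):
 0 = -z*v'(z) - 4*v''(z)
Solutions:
 v(z) = C1 + C2*erf(sqrt(2)*z/4)


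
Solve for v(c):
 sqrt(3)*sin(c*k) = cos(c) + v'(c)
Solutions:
 v(c) = C1 - sin(c) - sqrt(3)*cos(c*k)/k


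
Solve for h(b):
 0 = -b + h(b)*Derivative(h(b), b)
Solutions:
 h(b) = -sqrt(C1 + b^2)
 h(b) = sqrt(C1 + b^2)


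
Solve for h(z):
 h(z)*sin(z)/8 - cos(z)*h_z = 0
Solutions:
 h(z) = C1/cos(z)^(1/8)


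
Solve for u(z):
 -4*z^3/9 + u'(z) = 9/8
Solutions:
 u(z) = C1 + z^4/9 + 9*z/8


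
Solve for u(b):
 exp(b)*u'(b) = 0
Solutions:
 u(b) = C1


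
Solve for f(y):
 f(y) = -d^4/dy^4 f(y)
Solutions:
 f(y) = (C1*sin(sqrt(2)*y/2) + C2*cos(sqrt(2)*y/2))*exp(-sqrt(2)*y/2) + (C3*sin(sqrt(2)*y/2) + C4*cos(sqrt(2)*y/2))*exp(sqrt(2)*y/2)


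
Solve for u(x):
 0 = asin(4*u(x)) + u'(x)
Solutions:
 Integral(1/asin(4*_y), (_y, u(x))) = C1 - x


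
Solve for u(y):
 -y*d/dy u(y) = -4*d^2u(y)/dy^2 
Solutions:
 u(y) = C1 + C2*erfi(sqrt(2)*y/4)


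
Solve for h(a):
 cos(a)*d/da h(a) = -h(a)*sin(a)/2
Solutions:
 h(a) = C1*sqrt(cos(a))


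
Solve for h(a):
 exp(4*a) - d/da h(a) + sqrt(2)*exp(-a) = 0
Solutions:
 h(a) = C1 + exp(4*a)/4 - sqrt(2)*exp(-a)


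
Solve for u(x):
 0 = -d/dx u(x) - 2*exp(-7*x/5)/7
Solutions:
 u(x) = C1 + 10*exp(-7*x/5)/49


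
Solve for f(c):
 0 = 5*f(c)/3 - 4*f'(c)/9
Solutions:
 f(c) = C1*exp(15*c/4)


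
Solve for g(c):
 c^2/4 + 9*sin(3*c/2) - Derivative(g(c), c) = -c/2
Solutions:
 g(c) = C1 + c^3/12 + c^2/4 - 6*cos(3*c/2)


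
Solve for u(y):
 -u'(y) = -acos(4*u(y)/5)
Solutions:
 Integral(1/acos(4*_y/5), (_y, u(y))) = C1 + y


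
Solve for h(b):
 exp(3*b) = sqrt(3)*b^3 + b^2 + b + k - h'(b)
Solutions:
 h(b) = C1 + sqrt(3)*b^4/4 + b^3/3 + b^2/2 + b*k - exp(3*b)/3


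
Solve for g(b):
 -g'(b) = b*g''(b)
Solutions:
 g(b) = C1 + C2*log(b)


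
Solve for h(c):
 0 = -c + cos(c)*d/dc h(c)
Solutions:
 h(c) = C1 + Integral(c/cos(c), c)


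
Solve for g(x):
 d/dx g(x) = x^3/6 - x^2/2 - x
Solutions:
 g(x) = C1 + x^4/24 - x^3/6 - x^2/2


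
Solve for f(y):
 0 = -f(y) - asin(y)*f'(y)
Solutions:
 f(y) = C1*exp(-Integral(1/asin(y), y))


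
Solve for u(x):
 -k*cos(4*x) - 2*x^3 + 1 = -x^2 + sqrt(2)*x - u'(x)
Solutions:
 u(x) = C1 + k*sin(4*x)/4 + x^4/2 - x^3/3 + sqrt(2)*x^2/2 - x


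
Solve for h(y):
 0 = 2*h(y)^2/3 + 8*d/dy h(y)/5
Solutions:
 h(y) = 12/(C1 + 5*y)


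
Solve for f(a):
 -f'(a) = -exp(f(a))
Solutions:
 f(a) = log(-1/(C1 + a))


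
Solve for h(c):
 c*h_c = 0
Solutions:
 h(c) = C1


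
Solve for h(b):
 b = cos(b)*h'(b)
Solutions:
 h(b) = C1 + Integral(b/cos(b), b)


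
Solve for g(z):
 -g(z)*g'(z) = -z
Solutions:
 g(z) = -sqrt(C1 + z^2)
 g(z) = sqrt(C1 + z^2)


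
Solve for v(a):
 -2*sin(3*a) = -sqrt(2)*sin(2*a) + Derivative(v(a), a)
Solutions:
 v(a) = C1 - sqrt(2)*cos(2*a)/2 + 2*cos(3*a)/3


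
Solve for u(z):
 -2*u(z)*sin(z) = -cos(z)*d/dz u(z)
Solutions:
 u(z) = C1/cos(z)^2


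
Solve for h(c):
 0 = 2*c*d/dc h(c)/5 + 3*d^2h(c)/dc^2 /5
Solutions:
 h(c) = C1 + C2*erf(sqrt(3)*c/3)


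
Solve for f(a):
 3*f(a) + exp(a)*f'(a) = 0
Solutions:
 f(a) = C1*exp(3*exp(-a))


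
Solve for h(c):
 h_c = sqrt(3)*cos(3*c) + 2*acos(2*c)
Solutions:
 h(c) = C1 + 2*c*acos(2*c) - sqrt(1 - 4*c^2) + sqrt(3)*sin(3*c)/3


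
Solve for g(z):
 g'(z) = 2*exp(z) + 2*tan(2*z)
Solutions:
 g(z) = C1 + 2*exp(z) - log(cos(2*z))


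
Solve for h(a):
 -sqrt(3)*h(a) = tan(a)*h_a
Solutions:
 h(a) = C1/sin(a)^(sqrt(3))


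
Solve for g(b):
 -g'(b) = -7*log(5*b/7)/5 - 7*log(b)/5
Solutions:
 g(b) = C1 + 14*b*log(b)/5 - 14*b/5 - 7*b*log(7)/5 + 7*b*log(5)/5


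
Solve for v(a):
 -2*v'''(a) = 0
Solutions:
 v(a) = C1 + C2*a + C3*a^2


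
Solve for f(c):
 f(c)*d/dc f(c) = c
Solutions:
 f(c) = -sqrt(C1 + c^2)
 f(c) = sqrt(C1 + c^2)


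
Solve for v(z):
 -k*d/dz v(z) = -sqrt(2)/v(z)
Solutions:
 v(z) = -sqrt(C1 + 2*sqrt(2)*z/k)
 v(z) = sqrt(C1 + 2*sqrt(2)*z/k)


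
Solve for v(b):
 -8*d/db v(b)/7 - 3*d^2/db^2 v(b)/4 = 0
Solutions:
 v(b) = C1 + C2*exp(-32*b/21)


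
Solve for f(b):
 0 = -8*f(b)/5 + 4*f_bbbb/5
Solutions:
 f(b) = C1*exp(-2^(1/4)*b) + C2*exp(2^(1/4)*b) + C3*sin(2^(1/4)*b) + C4*cos(2^(1/4)*b)


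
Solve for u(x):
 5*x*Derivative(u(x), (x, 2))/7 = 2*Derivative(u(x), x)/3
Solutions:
 u(x) = C1 + C2*x^(29/15)


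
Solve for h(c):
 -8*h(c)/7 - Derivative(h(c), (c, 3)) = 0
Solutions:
 h(c) = C3*exp(-2*7^(2/3)*c/7) + (C1*sin(sqrt(3)*7^(2/3)*c/7) + C2*cos(sqrt(3)*7^(2/3)*c/7))*exp(7^(2/3)*c/7)


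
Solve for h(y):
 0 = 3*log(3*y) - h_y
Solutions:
 h(y) = C1 + 3*y*log(y) - 3*y + y*log(27)


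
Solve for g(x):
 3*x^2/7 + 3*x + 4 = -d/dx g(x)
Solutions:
 g(x) = C1 - x^3/7 - 3*x^2/2 - 4*x


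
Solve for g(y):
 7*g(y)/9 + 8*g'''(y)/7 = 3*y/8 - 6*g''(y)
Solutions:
 g(y) = C1*exp(y*(-42 + 21*63^(1/3)/(2*sqrt(130) + 67)^(1/3) + 147^(1/3)*(2*sqrt(130) + 67)^(1/3))/24)*sin(3^(1/6)*7^(1/3)*y*(-3^(2/3)*7^(1/3)*(2*sqrt(130) + 67)^(1/3) + 63/(2*sqrt(130) + 67)^(1/3))/24) + C2*exp(y*(-42 + 21*63^(1/3)/(2*sqrt(130) + 67)^(1/3) + 147^(1/3)*(2*sqrt(130) + 67)^(1/3))/24)*cos(3^(1/6)*7^(1/3)*y*(-3^(2/3)*7^(1/3)*(2*sqrt(130) + 67)^(1/3) + 63/(2*sqrt(130) + 67)^(1/3))/24) + C3*exp(-y*(21*63^(1/3)/(2*sqrt(130) + 67)^(1/3) + 21 + 147^(1/3)*(2*sqrt(130) + 67)^(1/3))/12) + 27*y/56


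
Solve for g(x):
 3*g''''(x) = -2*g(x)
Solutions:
 g(x) = (C1*sin(6^(3/4)*x/6) + C2*cos(6^(3/4)*x/6))*exp(-6^(3/4)*x/6) + (C3*sin(6^(3/4)*x/6) + C4*cos(6^(3/4)*x/6))*exp(6^(3/4)*x/6)


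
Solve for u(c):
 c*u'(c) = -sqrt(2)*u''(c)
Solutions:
 u(c) = C1 + C2*erf(2^(1/4)*c/2)


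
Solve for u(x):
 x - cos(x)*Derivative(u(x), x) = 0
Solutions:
 u(x) = C1 + Integral(x/cos(x), x)


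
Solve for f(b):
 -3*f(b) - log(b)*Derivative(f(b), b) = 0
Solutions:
 f(b) = C1*exp(-3*li(b))


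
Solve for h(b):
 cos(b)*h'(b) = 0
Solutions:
 h(b) = C1


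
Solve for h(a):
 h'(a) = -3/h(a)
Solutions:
 h(a) = -sqrt(C1 - 6*a)
 h(a) = sqrt(C1 - 6*a)


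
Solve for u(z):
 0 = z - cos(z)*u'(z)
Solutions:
 u(z) = C1 + Integral(z/cos(z), z)


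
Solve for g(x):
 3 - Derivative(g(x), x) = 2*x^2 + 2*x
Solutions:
 g(x) = C1 - 2*x^3/3 - x^2 + 3*x


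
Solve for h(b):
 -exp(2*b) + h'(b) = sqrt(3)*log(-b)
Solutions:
 h(b) = C1 + sqrt(3)*b*log(-b) - sqrt(3)*b + exp(2*b)/2


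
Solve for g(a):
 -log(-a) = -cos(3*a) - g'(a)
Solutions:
 g(a) = C1 + a*log(-a) - a - sin(3*a)/3


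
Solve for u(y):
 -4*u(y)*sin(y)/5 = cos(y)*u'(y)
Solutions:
 u(y) = C1*cos(y)^(4/5)


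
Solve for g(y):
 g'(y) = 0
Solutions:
 g(y) = C1


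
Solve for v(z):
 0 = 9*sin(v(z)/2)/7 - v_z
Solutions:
 -9*z/7 + log(cos(v(z)/2) - 1) - log(cos(v(z)/2) + 1) = C1


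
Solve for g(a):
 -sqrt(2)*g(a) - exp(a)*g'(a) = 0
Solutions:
 g(a) = C1*exp(sqrt(2)*exp(-a))


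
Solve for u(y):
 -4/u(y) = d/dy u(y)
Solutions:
 u(y) = -sqrt(C1 - 8*y)
 u(y) = sqrt(C1 - 8*y)


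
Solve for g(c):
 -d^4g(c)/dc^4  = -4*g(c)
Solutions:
 g(c) = C1*exp(-sqrt(2)*c) + C2*exp(sqrt(2)*c) + C3*sin(sqrt(2)*c) + C4*cos(sqrt(2)*c)


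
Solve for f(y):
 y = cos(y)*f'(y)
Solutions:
 f(y) = C1 + Integral(y/cos(y), y)


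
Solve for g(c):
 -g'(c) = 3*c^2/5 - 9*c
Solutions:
 g(c) = C1 - c^3/5 + 9*c^2/2


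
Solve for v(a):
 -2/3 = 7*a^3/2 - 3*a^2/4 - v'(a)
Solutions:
 v(a) = C1 + 7*a^4/8 - a^3/4 + 2*a/3


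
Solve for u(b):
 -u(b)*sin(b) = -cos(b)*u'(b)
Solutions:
 u(b) = C1/cos(b)


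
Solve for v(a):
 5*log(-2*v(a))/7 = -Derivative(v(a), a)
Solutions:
 7*Integral(1/(log(-_y) + log(2)), (_y, v(a)))/5 = C1 - a


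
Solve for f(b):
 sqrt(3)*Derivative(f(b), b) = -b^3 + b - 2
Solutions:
 f(b) = C1 - sqrt(3)*b^4/12 + sqrt(3)*b^2/6 - 2*sqrt(3)*b/3


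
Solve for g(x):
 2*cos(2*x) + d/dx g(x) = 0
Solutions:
 g(x) = C1 - sin(2*x)


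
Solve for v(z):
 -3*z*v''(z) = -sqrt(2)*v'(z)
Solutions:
 v(z) = C1 + C2*z^(sqrt(2)/3 + 1)


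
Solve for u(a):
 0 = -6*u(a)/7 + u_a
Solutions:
 u(a) = C1*exp(6*a/7)


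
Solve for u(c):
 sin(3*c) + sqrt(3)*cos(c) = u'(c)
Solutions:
 u(c) = C1 + sqrt(3)*sin(c) - cos(3*c)/3


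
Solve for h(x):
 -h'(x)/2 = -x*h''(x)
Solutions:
 h(x) = C1 + C2*x^(3/2)


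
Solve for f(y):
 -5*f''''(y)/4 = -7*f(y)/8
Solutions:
 f(y) = C1*exp(-10^(3/4)*7^(1/4)*y/10) + C2*exp(10^(3/4)*7^(1/4)*y/10) + C3*sin(10^(3/4)*7^(1/4)*y/10) + C4*cos(10^(3/4)*7^(1/4)*y/10)


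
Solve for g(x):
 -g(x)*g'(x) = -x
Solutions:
 g(x) = -sqrt(C1 + x^2)
 g(x) = sqrt(C1 + x^2)


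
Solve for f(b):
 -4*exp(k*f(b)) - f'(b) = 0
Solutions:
 f(b) = Piecewise((log(1/(C1*k + 4*b*k))/k, Ne(k, 0)), (nan, True))
 f(b) = Piecewise((C1 - 4*b, Eq(k, 0)), (nan, True))


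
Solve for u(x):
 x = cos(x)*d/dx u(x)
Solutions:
 u(x) = C1 + Integral(x/cos(x), x)


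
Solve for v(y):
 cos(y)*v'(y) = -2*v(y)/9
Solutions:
 v(y) = C1*(sin(y) - 1)^(1/9)/(sin(y) + 1)^(1/9)


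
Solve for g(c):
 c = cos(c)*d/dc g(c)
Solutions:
 g(c) = C1 + Integral(c/cos(c), c)


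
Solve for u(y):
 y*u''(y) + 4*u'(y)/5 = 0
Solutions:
 u(y) = C1 + C2*y^(1/5)


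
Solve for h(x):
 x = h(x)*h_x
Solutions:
 h(x) = -sqrt(C1 + x^2)
 h(x) = sqrt(C1 + x^2)


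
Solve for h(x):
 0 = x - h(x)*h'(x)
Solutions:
 h(x) = -sqrt(C1 + x^2)
 h(x) = sqrt(C1 + x^2)


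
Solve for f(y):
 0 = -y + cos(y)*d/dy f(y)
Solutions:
 f(y) = C1 + Integral(y/cos(y), y)


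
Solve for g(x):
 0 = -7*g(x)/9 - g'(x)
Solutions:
 g(x) = C1*exp(-7*x/9)


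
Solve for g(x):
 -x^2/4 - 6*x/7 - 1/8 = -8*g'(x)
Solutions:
 g(x) = C1 + x^3/96 + 3*x^2/56 + x/64


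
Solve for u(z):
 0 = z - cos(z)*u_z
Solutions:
 u(z) = C1 + Integral(z/cos(z), z)


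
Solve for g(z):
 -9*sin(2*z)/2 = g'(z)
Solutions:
 g(z) = C1 + 9*cos(2*z)/4


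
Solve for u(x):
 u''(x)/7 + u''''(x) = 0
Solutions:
 u(x) = C1 + C2*x + C3*sin(sqrt(7)*x/7) + C4*cos(sqrt(7)*x/7)


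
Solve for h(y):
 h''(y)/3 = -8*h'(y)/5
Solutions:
 h(y) = C1 + C2*exp(-24*y/5)


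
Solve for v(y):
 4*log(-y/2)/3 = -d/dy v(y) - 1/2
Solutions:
 v(y) = C1 - 4*y*log(-y)/3 + y*(5 + 8*log(2))/6


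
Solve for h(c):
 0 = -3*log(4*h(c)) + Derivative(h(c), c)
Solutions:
 -Integral(1/(log(_y) + 2*log(2)), (_y, h(c)))/3 = C1 - c


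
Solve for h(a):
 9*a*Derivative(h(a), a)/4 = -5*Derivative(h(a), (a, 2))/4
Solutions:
 h(a) = C1 + C2*erf(3*sqrt(10)*a/10)


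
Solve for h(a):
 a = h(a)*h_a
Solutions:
 h(a) = -sqrt(C1 + a^2)
 h(a) = sqrt(C1 + a^2)


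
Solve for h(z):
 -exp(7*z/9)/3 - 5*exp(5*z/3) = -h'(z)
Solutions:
 h(z) = C1 + 3*exp(7*z/9)/7 + 3*exp(5*z/3)


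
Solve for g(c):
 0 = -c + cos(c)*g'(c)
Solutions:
 g(c) = C1 + Integral(c/cos(c), c)


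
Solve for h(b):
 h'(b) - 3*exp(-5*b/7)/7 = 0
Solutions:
 h(b) = C1 - 3*exp(-5*b/7)/5


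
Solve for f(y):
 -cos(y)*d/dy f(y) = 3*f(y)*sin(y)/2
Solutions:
 f(y) = C1*cos(y)^(3/2)


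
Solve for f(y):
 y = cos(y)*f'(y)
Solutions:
 f(y) = C1 + Integral(y/cos(y), y)


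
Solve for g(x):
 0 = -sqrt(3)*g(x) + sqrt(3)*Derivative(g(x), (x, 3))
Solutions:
 g(x) = C3*exp(x) + (C1*sin(sqrt(3)*x/2) + C2*cos(sqrt(3)*x/2))*exp(-x/2)


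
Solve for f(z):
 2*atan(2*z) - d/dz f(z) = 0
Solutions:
 f(z) = C1 + 2*z*atan(2*z) - log(4*z^2 + 1)/2


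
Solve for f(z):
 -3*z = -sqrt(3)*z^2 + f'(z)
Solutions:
 f(z) = C1 + sqrt(3)*z^3/3 - 3*z^2/2


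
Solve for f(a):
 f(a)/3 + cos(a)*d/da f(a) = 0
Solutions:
 f(a) = C1*(sin(a) - 1)^(1/6)/(sin(a) + 1)^(1/6)


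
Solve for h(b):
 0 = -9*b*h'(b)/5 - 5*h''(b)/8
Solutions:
 h(b) = C1 + C2*erf(6*b/5)


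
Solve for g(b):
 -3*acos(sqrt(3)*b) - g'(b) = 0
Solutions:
 g(b) = C1 - 3*b*acos(sqrt(3)*b) + sqrt(3)*sqrt(1 - 3*b^2)


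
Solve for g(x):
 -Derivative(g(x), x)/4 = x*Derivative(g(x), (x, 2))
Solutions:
 g(x) = C1 + C2*x^(3/4)


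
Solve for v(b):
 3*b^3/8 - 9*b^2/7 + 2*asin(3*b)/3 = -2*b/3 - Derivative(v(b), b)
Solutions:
 v(b) = C1 - 3*b^4/32 + 3*b^3/7 - b^2/3 - 2*b*asin(3*b)/3 - 2*sqrt(1 - 9*b^2)/9


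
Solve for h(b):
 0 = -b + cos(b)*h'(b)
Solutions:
 h(b) = C1 + Integral(b/cos(b), b)


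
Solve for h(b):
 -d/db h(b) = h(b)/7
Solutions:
 h(b) = C1*exp(-b/7)


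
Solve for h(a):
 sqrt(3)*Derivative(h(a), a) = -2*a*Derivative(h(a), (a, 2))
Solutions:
 h(a) = C1 + C2*a^(1 - sqrt(3)/2)


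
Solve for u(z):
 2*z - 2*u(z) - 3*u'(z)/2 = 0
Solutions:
 u(z) = C1*exp(-4*z/3) + z - 3/4


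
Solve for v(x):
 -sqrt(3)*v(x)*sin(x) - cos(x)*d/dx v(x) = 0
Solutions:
 v(x) = C1*cos(x)^(sqrt(3))


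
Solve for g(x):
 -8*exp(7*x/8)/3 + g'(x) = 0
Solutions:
 g(x) = C1 + 64*exp(7*x/8)/21


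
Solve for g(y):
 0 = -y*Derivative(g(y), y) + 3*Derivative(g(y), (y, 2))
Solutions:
 g(y) = C1 + C2*erfi(sqrt(6)*y/6)


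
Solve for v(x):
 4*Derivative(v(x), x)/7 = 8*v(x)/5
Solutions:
 v(x) = C1*exp(14*x/5)


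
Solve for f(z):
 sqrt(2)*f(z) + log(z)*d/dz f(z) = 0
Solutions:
 f(z) = C1*exp(-sqrt(2)*li(z))


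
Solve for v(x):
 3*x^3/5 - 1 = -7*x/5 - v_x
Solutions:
 v(x) = C1 - 3*x^4/20 - 7*x^2/10 + x


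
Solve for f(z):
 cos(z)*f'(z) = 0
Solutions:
 f(z) = C1


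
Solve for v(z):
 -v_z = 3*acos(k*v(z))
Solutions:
 Integral(1/acos(_y*k), (_y, v(z))) = C1 - 3*z


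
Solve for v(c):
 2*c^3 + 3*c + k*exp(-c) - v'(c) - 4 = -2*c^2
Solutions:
 v(c) = C1 + c^4/2 + 2*c^3/3 + 3*c^2/2 - 4*c - k*exp(-c)


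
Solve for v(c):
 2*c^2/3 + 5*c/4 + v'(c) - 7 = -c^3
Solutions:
 v(c) = C1 - c^4/4 - 2*c^3/9 - 5*c^2/8 + 7*c


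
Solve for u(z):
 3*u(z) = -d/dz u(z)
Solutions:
 u(z) = C1*exp(-3*z)


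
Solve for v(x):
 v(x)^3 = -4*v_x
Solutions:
 v(x) = -sqrt(2)*sqrt(-1/(C1 - x))
 v(x) = sqrt(2)*sqrt(-1/(C1 - x))


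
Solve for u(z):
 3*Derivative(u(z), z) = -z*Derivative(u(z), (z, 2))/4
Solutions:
 u(z) = C1 + C2/z^11


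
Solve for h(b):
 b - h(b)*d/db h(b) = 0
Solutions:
 h(b) = -sqrt(C1 + b^2)
 h(b) = sqrt(C1 + b^2)


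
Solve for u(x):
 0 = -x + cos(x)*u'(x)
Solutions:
 u(x) = C1 + Integral(x/cos(x), x)


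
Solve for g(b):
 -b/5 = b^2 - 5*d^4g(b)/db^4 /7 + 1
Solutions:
 g(b) = C1 + C2*b + C3*b^2 + C4*b^3 + 7*b^6/1800 + 7*b^5/3000 + 7*b^4/120


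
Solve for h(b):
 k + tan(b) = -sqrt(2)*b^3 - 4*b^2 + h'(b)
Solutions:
 h(b) = C1 + sqrt(2)*b^4/4 + 4*b^3/3 + b*k - log(cos(b))


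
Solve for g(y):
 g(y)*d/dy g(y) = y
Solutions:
 g(y) = -sqrt(C1 + y^2)
 g(y) = sqrt(C1 + y^2)


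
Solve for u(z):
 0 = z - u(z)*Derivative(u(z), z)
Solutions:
 u(z) = -sqrt(C1 + z^2)
 u(z) = sqrt(C1 + z^2)


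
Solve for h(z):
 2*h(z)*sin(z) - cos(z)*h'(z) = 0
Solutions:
 h(z) = C1/cos(z)^2


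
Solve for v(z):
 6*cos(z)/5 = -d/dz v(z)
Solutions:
 v(z) = C1 - 6*sin(z)/5


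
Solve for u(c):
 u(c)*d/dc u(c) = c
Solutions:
 u(c) = -sqrt(C1 + c^2)
 u(c) = sqrt(C1 + c^2)


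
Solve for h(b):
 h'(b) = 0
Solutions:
 h(b) = C1


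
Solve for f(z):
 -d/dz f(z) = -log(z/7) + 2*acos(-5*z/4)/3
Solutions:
 f(z) = C1 + z*log(z) - 2*z*acos(-5*z/4)/3 - z*log(7) - z - 2*sqrt(16 - 25*z^2)/15


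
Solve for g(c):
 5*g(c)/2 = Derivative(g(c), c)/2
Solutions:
 g(c) = C1*exp(5*c)


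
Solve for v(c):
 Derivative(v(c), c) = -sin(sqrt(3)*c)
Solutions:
 v(c) = C1 + sqrt(3)*cos(sqrt(3)*c)/3


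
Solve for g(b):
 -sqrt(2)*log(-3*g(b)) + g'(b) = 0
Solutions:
 -sqrt(2)*Integral(1/(log(-_y) + log(3)), (_y, g(b)))/2 = C1 - b


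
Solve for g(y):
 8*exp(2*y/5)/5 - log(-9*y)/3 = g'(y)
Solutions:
 g(y) = C1 - y*log(-y)/3 + y*(1 - 2*log(3))/3 + 4*exp(2*y/5)


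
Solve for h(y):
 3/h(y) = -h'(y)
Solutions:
 h(y) = -sqrt(C1 - 6*y)
 h(y) = sqrt(C1 - 6*y)


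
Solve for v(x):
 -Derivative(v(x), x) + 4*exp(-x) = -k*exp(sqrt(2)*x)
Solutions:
 v(x) = C1 + sqrt(2)*k*exp(sqrt(2)*x)/2 - 4*exp(-x)


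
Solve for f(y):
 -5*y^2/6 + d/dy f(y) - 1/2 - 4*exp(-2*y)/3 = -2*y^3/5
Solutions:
 f(y) = C1 - y^4/10 + 5*y^3/18 + y/2 - 2*exp(-2*y)/3


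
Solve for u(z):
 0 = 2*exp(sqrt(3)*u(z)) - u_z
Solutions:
 u(z) = sqrt(3)*(2*log(-1/(C1 + 2*z)) - log(3))/6


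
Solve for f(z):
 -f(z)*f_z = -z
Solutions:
 f(z) = -sqrt(C1 + z^2)
 f(z) = sqrt(C1 + z^2)


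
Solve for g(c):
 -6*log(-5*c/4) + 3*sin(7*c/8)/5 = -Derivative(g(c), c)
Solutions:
 g(c) = C1 + 6*c*log(-c) - 12*c*log(2) - 6*c + 6*c*log(5) + 24*cos(7*c/8)/35


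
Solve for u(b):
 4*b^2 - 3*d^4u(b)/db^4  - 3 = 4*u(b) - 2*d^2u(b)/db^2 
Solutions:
 u(b) = b^2 + (C1*sin(sqrt(2)*3^(3/4)*b*sin(atan(sqrt(11))/2)/3) + C2*cos(sqrt(2)*3^(3/4)*b*sin(atan(sqrt(11))/2)/3))*exp(-sqrt(2)*3^(3/4)*b*cos(atan(sqrt(11))/2)/3) + (C3*sin(sqrt(2)*3^(3/4)*b*sin(atan(sqrt(11))/2)/3) + C4*cos(sqrt(2)*3^(3/4)*b*sin(atan(sqrt(11))/2)/3))*exp(sqrt(2)*3^(3/4)*b*cos(atan(sqrt(11))/2)/3) + 1/4


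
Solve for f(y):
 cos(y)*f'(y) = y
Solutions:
 f(y) = C1 + Integral(y/cos(y), y)


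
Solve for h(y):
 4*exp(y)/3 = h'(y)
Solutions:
 h(y) = C1 + 4*exp(y)/3


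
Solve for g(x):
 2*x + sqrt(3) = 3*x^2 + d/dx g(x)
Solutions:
 g(x) = C1 - x^3 + x^2 + sqrt(3)*x


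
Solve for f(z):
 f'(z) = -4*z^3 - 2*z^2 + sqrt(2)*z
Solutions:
 f(z) = C1 - z^4 - 2*z^3/3 + sqrt(2)*z^2/2


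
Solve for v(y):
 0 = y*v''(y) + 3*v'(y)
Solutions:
 v(y) = C1 + C2/y^2


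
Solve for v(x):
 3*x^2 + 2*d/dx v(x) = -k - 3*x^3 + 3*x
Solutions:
 v(x) = C1 - k*x/2 - 3*x^4/8 - x^3/2 + 3*x^2/4


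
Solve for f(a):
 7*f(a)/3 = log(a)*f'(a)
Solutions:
 f(a) = C1*exp(7*li(a)/3)


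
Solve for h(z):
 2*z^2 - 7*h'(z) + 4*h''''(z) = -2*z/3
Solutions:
 h(z) = C1 + C4*exp(14^(1/3)*z/2) + 2*z^3/21 + z^2/21 + (C2*sin(14^(1/3)*sqrt(3)*z/4) + C3*cos(14^(1/3)*sqrt(3)*z/4))*exp(-14^(1/3)*z/4)


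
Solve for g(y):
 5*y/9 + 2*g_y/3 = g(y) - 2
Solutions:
 g(y) = C1*exp(3*y/2) + 5*y/9 + 64/27


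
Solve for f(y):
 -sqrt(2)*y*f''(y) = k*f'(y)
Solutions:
 f(y) = C1 + y^(-sqrt(2)*re(k)/2 + 1)*(C2*sin(sqrt(2)*log(y)*Abs(im(k))/2) + C3*cos(sqrt(2)*log(y)*im(k)/2))


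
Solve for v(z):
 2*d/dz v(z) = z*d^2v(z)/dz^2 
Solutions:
 v(z) = C1 + C2*z^3


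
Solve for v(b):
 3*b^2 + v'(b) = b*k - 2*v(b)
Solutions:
 v(b) = C1*exp(-2*b) - 3*b^2/2 + b*k/2 + 3*b/2 - k/4 - 3/4


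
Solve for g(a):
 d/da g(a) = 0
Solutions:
 g(a) = C1


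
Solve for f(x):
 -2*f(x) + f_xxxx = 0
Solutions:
 f(x) = C1*exp(-2^(1/4)*x) + C2*exp(2^(1/4)*x) + C3*sin(2^(1/4)*x) + C4*cos(2^(1/4)*x)


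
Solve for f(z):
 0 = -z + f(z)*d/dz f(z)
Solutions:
 f(z) = -sqrt(C1 + z^2)
 f(z) = sqrt(C1 + z^2)


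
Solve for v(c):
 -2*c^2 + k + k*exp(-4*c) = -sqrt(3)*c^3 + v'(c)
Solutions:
 v(c) = C1 + sqrt(3)*c^4/4 - 2*c^3/3 + c*k - k*exp(-4*c)/4


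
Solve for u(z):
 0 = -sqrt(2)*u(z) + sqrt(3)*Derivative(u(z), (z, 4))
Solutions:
 u(z) = C1*exp(-2^(1/8)*3^(7/8)*z/3) + C2*exp(2^(1/8)*3^(7/8)*z/3) + C3*sin(2^(1/8)*3^(7/8)*z/3) + C4*cos(2^(1/8)*3^(7/8)*z/3)


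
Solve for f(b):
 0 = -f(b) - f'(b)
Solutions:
 f(b) = C1*exp(-b)


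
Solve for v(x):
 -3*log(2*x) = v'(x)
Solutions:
 v(x) = C1 - 3*x*log(x) - x*log(8) + 3*x


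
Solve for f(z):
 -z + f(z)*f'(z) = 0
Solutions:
 f(z) = -sqrt(C1 + z^2)
 f(z) = sqrt(C1 + z^2)


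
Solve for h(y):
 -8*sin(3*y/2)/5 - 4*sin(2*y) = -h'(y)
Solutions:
 h(y) = C1 - 16*cos(3*y/2)/15 - 2*cos(2*y)


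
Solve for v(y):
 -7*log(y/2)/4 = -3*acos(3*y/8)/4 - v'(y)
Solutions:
 v(y) = C1 + 7*y*log(y)/4 - 3*y*acos(3*y/8)/4 - 7*y/4 - 7*y*log(2)/4 + sqrt(64 - 9*y^2)/4


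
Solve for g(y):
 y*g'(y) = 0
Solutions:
 g(y) = C1


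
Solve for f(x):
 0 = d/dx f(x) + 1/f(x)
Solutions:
 f(x) = -sqrt(C1 - 2*x)
 f(x) = sqrt(C1 - 2*x)


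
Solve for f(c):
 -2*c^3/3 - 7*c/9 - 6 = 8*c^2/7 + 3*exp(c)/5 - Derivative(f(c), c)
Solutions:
 f(c) = C1 + c^4/6 + 8*c^3/21 + 7*c^2/18 + 6*c + 3*exp(c)/5


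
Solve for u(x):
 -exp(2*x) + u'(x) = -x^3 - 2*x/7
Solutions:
 u(x) = C1 - x^4/4 - x^2/7 + exp(2*x)/2


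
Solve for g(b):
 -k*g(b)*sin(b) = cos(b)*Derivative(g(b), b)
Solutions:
 g(b) = C1*exp(k*log(cos(b)))


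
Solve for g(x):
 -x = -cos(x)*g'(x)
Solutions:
 g(x) = C1 + Integral(x/cos(x), x)


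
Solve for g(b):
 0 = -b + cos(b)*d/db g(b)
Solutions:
 g(b) = C1 + Integral(b/cos(b), b)


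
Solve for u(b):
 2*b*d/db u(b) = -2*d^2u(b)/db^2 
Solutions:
 u(b) = C1 + C2*erf(sqrt(2)*b/2)


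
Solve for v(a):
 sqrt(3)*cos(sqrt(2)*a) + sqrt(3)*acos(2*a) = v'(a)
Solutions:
 v(a) = C1 + sqrt(3)*(a*acos(2*a) - sqrt(1 - 4*a^2)/2) + sqrt(6)*sin(sqrt(2)*a)/2


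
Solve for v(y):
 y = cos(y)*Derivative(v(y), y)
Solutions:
 v(y) = C1 + Integral(y/cos(y), y)


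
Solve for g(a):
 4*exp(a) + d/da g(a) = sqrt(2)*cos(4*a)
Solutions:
 g(a) = C1 - 4*exp(a) + sqrt(2)*sin(4*a)/4


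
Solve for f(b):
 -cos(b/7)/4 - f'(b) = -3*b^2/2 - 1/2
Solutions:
 f(b) = C1 + b^3/2 + b/2 - 7*sin(b/7)/4


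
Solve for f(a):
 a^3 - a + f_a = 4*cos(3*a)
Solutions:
 f(a) = C1 - a^4/4 + a^2/2 + 4*sin(3*a)/3


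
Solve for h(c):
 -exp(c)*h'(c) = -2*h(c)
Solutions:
 h(c) = C1*exp(-2*exp(-c))


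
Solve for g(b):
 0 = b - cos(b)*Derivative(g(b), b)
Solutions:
 g(b) = C1 + Integral(b/cos(b), b)


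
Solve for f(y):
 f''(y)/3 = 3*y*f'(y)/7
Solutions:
 f(y) = C1 + C2*erfi(3*sqrt(14)*y/14)


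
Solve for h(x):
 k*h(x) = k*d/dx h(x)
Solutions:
 h(x) = C1*exp(x)


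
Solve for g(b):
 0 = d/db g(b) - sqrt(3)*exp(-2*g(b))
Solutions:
 g(b) = log(-sqrt(C1 + 2*sqrt(3)*b))
 g(b) = log(C1 + 2*sqrt(3)*b)/2


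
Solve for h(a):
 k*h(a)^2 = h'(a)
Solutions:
 h(a) = -1/(C1 + a*k)


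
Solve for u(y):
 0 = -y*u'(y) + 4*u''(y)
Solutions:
 u(y) = C1 + C2*erfi(sqrt(2)*y/4)


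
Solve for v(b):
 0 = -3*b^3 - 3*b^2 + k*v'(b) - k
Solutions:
 v(b) = C1 + 3*b^4/(4*k) + b^3/k + b


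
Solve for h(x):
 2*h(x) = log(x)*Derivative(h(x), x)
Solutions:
 h(x) = C1*exp(2*li(x))


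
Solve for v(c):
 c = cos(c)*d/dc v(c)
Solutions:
 v(c) = C1 + Integral(c/cos(c), c)


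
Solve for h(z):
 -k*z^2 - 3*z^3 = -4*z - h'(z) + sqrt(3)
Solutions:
 h(z) = C1 + k*z^3/3 + 3*z^4/4 - 2*z^2 + sqrt(3)*z


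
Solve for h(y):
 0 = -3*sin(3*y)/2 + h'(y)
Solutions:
 h(y) = C1 - cos(3*y)/2


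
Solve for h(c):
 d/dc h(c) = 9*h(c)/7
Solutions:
 h(c) = C1*exp(9*c/7)


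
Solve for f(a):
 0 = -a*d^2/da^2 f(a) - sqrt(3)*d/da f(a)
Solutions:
 f(a) = C1 + C2*a^(1 - sqrt(3))


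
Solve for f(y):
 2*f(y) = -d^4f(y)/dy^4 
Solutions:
 f(y) = (C1*sin(2^(3/4)*y/2) + C2*cos(2^(3/4)*y/2))*exp(-2^(3/4)*y/2) + (C3*sin(2^(3/4)*y/2) + C4*cos(2^(3/4)*y/2))*exp(2^(3/4)*y/2)


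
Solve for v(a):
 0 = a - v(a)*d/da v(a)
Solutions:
 v(a) = -sqrt(C1 + a^2)
 v(a) = sqrt(C1 + a^2)


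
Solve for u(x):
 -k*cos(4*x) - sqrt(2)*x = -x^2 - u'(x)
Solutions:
 u(x) = C1 + k*sin(4*x)/4 - x^3/3 + sqrt(2)*x^2/2


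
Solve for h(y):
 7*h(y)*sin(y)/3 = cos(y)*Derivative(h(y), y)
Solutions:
 h(y) = C1/cos(y)^(7/3)


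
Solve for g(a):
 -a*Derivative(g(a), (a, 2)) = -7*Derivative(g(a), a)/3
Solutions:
 g(a) = C1 + C2*a^(10/3)


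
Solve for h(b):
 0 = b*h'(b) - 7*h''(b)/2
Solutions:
 h(b) = C1 + C2*erfi(sqrt(7)*b/7)


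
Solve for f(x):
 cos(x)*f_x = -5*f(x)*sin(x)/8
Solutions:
 f(x) = C1*cos(x)^(5/8)


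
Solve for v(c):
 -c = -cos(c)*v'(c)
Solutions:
 v(c) = C1 + Integral(c/cos(c), c)


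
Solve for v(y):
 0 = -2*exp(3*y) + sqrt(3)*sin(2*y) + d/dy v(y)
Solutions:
 v(y) = C1 + 2*exp(3*y)/3 + sqrt(3)*cos(2*y)/2


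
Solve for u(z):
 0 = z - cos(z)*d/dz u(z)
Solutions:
 u(z) = C1 + Integral(z/cos(z), z)


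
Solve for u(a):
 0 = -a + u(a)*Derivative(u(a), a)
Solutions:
 u(a) = -sqrt(C1 + a^2)
 u(a) = sqrt(C1 + a^2)


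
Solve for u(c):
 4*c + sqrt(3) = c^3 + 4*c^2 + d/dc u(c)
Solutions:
 u(c) = C1 - c^4/4 - 4*c^3/3 + 2*c^2 + sqrt(3)*c


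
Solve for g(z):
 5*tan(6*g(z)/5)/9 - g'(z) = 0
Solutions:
 g(z) = -5*asin(C1*exp(2*z/3))/6 + 5*pi/6
 g(z) = 5*asin(C1*exp(2*z/3))/6


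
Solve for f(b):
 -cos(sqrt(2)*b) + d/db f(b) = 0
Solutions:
 f(b) = C1 + sqrt(2)*sin(sqrt(2)*b)/2


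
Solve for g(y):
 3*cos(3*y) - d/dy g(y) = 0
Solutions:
 g(y) = C1 + sin(3*y)


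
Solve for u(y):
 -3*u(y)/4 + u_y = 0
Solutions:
 u(y) = C1*exp(3*y/4)


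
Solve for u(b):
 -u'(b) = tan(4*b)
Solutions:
 u(b) = C1 + log(cos(4*b))/4


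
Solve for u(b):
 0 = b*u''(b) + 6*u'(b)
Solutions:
 u(b) = C1 + C2/b^5


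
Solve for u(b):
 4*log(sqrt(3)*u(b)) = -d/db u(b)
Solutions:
 Integral(1/(2*log(_y) + log(3)), (_y, u(b)))/2 = C1 - b


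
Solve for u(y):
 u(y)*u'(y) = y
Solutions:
 u(y) = -sqrt(C1 + y^2)
 u(y) = sqrt(C1 + y^2)


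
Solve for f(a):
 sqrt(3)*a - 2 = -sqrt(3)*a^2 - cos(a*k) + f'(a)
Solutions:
 f(a) = C1 + sqrt(3)*a^3/3 + sqrt(3)*a^2/2 - 2*a + sin(a*k)/k


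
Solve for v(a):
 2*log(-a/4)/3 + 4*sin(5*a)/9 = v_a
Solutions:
 v(a) = C1 + 2*a*log(-a)/3 - 4*a*log(2)/3 - 2*a/3 - 4*cos(5*a)/45


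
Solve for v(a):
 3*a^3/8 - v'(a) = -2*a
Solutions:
 v(a) = C1 + 3*a^4/32 + a^2


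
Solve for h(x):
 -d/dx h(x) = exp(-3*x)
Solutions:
 h(x) = C1 + exp(-3*x)/3


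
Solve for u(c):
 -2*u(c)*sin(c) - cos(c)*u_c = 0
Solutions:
 u(c) = C1*cos(c)^2


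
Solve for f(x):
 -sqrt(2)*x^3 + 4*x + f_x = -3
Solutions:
 f(x) = C1 + sqrt(2)*x^4/4 - 2*x^2 - 3*x


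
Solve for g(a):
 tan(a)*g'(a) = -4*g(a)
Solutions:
 g(a) = C1/sin(a)^4


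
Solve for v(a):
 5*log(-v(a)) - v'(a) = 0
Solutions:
 -li(-v(a)) = C1 + 5*a


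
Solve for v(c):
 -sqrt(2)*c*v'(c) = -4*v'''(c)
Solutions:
 v(c) = C1 + Integral(C2*airyai(sqrt(2)*c/2) + C3*airybi(sqrt(2)*c/2), c)


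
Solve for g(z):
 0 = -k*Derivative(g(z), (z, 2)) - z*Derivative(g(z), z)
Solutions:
 g(z) = C1 + C2*sqrt(k)*erf(sqrt(2)*z*sqrt(1/k)/2)


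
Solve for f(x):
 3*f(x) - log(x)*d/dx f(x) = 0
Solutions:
 f(x) = C1*exp(3*li(x))


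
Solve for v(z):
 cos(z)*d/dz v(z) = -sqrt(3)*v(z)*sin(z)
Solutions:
 v(z) = C1*cos(z)^(sqrt(3))


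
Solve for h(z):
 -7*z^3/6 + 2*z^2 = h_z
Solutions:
 h(z) = C1 - 7*z^4/24 + 2*z^3/3


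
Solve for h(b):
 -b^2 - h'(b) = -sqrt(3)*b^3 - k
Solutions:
 h(b) = C1 + sqrt(3)*b^4/4 - b^3/3 + b*k


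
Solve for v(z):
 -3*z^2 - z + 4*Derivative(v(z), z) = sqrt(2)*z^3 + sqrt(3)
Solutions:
 v(z) = C1 + sqrt(2)*z^4/16 + z^3/4 + z^2/8 + sqrt(3)*z/4


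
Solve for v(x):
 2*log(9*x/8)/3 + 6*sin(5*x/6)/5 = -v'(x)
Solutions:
 v(x) = C1 - 2*x*log(x)/3 - 4*x*log(3)/3 + 2*x/3 + 2*x*log(2) + 36*cos(5*x/6)/25


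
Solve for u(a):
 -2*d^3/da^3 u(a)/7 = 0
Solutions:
 u(a) = C1 + C2*a + C3*a^2


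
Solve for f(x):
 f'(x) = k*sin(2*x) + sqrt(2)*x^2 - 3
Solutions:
 f(x) = C1 - k*cos(2*x)/2 + sqrt(2)*x^3/3 - 3*x


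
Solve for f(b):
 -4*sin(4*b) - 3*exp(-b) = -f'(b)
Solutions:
 f(b) = C1 - cos(4*b) - 3*exp(-b)


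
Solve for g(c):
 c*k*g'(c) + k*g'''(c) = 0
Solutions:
 g(c) = C1 + Integral(C2*airyai(-c) + C3*airybi(-c), c)


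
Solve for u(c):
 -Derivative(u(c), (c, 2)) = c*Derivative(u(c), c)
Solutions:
 u(c) = C1 + C2*erf(sqrt(2)*c/2)


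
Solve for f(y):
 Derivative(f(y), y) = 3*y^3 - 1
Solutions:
 f(y) = C1 + 3*y^4/4 - y


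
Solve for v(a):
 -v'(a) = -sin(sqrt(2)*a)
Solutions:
 v(a) = C1 - sqrt(2)*cos(sqrt(2)*a)/2


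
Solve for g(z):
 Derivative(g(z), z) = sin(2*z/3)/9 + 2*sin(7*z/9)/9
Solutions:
 g(z) = C1 - cos(2*z/3)/6 - 2*cos(7*z/9)/7


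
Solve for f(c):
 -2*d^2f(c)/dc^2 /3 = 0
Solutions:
 f(c) = C1 + C2*c


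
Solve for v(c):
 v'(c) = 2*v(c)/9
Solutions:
 v(c) = C1*exp(2*c/9)


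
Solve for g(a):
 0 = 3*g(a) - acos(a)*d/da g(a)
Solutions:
 g(a) = C1*exp(3*Integral(1/acos(a), a))


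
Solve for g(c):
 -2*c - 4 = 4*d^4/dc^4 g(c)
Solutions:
 g(c) = C1 + C2*c + C3*c^2 + C4*c^3 - c^5/240 - c^4/24


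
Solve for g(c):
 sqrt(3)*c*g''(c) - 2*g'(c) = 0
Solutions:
 g(c) = C1 + C2*c^(1 + 2*sqrt(3)/3)


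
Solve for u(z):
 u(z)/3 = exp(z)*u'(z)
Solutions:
 u(z) = C1*exp(-exp(-z)/3)


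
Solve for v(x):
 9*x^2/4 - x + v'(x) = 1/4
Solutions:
 v(x) = C1 - 3*x^3/4 + x^2/2 + x/4


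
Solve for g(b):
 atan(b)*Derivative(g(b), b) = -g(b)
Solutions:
 g(b) = C1*exp(-Integral(1/atan(b), b))


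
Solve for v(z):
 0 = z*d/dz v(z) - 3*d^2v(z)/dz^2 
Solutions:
 v(z) = C1 + C2*erfi(sqrt(6)*z/6)


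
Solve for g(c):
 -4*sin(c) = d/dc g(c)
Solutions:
 g(c) = C1 + 4*cos(c)


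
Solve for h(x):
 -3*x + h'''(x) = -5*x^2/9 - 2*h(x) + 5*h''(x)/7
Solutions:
 h(x) = C1*exp(x*(25/(21*sqrt(189231) + 9136)^(1/3) + 10 + (21*sqrt(189231) + 9136)^(1/3))/42)*sin(sqrt(3)*x*(-(21*sqrt(189231) + 9136)^(1/3) + 25/(21*sqrt(189231) + 9136)^(1/3))/42) + C2*exp(x*(25/(21*sqrt(189231) + 9136)^(1/3) + 10 + (21*sqrt(189231) + 9136)^(1/3))/42)*cos(sqrt(3)*x*(-(21*sqrt(189231) + 9136)^(1/3) + 25/(21*sqrt(189231) + 9136)^(1/3))/42) + C3*exp(x*(-(21*sqrt(189231) + 9136)^(1/3) - 25/(21*sqrt(189231) + 9136)^(1/3) + 5)/21) - 5*x^2/18 + 3*x/2 - 25/126


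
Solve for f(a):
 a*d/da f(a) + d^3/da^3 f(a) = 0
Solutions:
 f(a) = C1 + Integral(C2*airyai(-a) + C3*airybi(-a), a)


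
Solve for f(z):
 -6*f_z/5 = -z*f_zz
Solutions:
 f(z) = C1 + C2*z^(11/5)


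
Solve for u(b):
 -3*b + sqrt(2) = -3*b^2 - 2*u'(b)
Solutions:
 u(b) = C1 - b^3/2 + 3*b^2/4 - sqrt(2)*b/2


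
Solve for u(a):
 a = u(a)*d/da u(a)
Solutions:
 u(a) = -sqrt(C1 + a^2)
 u(a) = sqrt(C1 + a^2)


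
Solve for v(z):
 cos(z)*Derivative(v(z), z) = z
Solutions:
 v(z) = C1 + Integral(z/cos(z), z)


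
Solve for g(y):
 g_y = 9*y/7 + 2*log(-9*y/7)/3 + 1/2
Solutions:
 g(y) = C1 + 9*y^2/14 + 2*y*log(-y)/3 + y*(-4*log(7) - 1 + 8*log(3))/6


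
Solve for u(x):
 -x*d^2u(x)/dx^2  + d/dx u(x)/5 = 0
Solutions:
 u(x) = C1 + C2*x^(6/5)


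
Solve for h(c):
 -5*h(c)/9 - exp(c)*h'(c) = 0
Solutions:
 h(c) = C1*exp(5*exp(-c)/9)


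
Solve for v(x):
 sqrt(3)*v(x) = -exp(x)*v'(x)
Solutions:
 v(x) = C1*exp(sqrt(3)*exp(-x))


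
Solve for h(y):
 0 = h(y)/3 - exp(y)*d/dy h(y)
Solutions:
 h(y) = C1*exp(-exp(-y)/3)


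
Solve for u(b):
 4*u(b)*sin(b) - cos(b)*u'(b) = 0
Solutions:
 u(b) = C1/cos(b)^4


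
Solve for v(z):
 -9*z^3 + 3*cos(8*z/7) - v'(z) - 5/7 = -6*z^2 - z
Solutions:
 v(z) = C1 - 9*z^4/4 + 2*z^3 + z^2/2 - 5*z/7 + 21*sin(8*z/7)/8


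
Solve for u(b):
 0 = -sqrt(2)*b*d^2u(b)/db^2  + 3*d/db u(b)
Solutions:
 u(b) = C1 + C2*b^(1 + 3*sqrt(2)/2)


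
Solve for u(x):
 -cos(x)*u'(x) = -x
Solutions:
 u(x) = C1 + Integral(x/cos(x), x)


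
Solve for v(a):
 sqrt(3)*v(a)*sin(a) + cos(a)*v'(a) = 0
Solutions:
 v(a) = C1*cos(a)^(sqrt(3))


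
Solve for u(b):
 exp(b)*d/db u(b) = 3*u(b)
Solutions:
 u(b) = C1*exp(-3*exp(-b))


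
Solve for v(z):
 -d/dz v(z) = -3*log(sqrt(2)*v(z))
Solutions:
 -2*Integral(1/(2*log(_y) + log(2)), (_y, v(z)))/3 = C1 - z


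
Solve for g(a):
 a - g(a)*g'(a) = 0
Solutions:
 g(a) = -sqrt(C1 + a^2)
 g(a) = sqrt(C1 + a^2)


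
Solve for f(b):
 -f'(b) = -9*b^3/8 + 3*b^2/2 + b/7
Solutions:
 f(b) = C1 + 9*b^4/32 - b^3/2 - b^2/14


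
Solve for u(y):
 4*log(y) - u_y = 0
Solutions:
 u(y) = C1 + 4*y*log(y) - 4*y


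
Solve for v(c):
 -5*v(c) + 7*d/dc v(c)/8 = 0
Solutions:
 v(c) = C1*exp(40*c/7)


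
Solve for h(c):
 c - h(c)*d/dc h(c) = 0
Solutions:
 h(c) = -sqrt(C1 + c^2)
 h(c) = sqrt(C1 + c^2)


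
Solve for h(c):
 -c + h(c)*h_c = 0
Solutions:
 h(c) = -sqrt(C1 + c^2)
 h(c) = sqrt(C1 + c^2)


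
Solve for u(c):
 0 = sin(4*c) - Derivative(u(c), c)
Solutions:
 u(c) = C1 - cos(4*c)/4


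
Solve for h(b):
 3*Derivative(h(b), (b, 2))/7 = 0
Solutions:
 h(b) = C1 + C2*b


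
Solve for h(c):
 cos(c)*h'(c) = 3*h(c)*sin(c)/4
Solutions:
 h(c) = C1/cos(c)^(3/4)


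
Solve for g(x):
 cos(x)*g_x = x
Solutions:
 g(x) = C1 + Integral(x/cos(x), x)


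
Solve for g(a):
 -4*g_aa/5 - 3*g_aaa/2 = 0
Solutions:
 g(a) = C1 + C2*a + C3*exp(-8*a/15)


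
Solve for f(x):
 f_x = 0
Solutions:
 f(x) = C1


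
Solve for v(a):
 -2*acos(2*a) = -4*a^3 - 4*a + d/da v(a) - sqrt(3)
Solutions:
 v(a) = C1 + a^4 + 2*a^2 - 2*a*acos(2*a) + sqrt(3)*a + sqrt(1 - 4*a^2)


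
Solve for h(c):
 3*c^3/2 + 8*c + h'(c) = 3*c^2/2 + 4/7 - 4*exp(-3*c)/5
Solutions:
 h(c) = C1 - 3*c^4/8 + c^3/2 - 4*c^2 + 4*c/7 + 4*exp(-3*c)/15


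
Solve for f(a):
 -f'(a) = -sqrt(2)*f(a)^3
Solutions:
 f(a) = -sqrt(2)*sqrt(-1/(C1 + sqrt(2)*a))/2
 f(a) = sqrt(2)*sqrt(-1/(C1 + sqrt(2)*a))/2


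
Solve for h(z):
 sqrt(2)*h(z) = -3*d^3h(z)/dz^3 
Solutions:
 h(z) = C3*exp(-2^(1/6)*3^(2/3)*z/3) + (C1*sin(6^(1/6)*z/2) + C2*cos(6^(1/6)*z/2))*exp(2^(1/6)*3^(2/3)*z/6)


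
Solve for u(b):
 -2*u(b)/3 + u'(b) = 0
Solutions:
 u(b) = C1*exp(2*b/3)


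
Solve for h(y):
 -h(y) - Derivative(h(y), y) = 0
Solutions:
 h(y) = C1*exp(-y)


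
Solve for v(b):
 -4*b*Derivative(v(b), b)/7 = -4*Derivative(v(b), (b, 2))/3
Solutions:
 v(b) = C1 + C2*erfi(sqrt(42)*b/14)


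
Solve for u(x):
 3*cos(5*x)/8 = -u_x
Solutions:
 u(x) = C1 - 3*sin(5*x)/40


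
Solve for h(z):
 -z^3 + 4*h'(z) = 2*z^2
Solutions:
 h(z) = C1 + z^4/16 + z^3/6


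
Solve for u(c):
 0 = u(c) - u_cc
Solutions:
 u(c) = C1*exp(-c) + C2*exp(c)


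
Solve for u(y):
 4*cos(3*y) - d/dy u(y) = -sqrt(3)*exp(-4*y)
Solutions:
 u(y) = C1 + 4*sin(3*y)/3 - sqrt(3)*exp(-4*y)/4


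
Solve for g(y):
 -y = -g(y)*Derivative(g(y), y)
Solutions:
 g(y) = -sqrt(C1 + y^2)
 g(y) = sqrt(C1 + y^2)


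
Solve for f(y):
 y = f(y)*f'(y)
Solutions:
 f(y) = -sqrt(C1 + y^2)
 f(y) = sqrt(C1 + y^2)


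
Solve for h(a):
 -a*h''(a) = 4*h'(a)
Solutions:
 h(a) = C1 + C2/a^3


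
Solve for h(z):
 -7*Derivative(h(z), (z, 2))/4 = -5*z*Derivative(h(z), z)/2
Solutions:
 h(z) = C1 + C2*erfi(sqrt(35)*z/7)


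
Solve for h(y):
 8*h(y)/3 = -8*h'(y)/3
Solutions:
 h(y) = C1*exp(-y)


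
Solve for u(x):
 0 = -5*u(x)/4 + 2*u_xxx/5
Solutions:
 u(x) = C3*exp(5^(2/3)*x/2) + (C1*sin(sqrt(3)*5^(2/3)*x/4) + C2*cos(sqrt(3)*5^(2/3)*x/4))*exp(-5^(2/3)*x/4)
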